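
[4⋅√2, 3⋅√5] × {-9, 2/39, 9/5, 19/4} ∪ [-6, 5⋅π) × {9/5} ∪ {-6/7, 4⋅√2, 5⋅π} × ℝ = ([-6, 5⋅π) × {9/5}) ∪ ({-6/7, 4⋅√2, 5⋅π} × ℝ) ∪ ([4⋅√2, 3⋅√5] × {-9, 2/39, 9/5, 19/4})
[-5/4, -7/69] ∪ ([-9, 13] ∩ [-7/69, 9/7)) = [-5/4, 9/7)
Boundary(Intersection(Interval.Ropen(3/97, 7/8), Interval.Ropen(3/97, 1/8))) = {3/97, 1/8}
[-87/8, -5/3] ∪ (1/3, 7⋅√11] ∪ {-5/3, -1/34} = [-87/8, -5/3] ∪ {-1/34} ∪ (1/3, 7⋅√11]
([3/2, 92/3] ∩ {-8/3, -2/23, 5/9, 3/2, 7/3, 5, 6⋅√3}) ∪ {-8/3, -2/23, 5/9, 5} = {-8/3, -2/23, 5/9, 3/2, 7/3, 5, 6⋅√3}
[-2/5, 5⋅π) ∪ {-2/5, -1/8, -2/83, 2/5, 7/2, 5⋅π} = [-2/5, 5⋅π]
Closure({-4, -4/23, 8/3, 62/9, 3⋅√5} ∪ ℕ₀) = {-4, -4/23, 8/3, 62/9, 3⋅√5} ∪ ℕ₀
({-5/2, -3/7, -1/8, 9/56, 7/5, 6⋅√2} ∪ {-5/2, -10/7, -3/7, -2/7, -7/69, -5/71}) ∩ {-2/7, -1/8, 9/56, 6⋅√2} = {-2/7, -1/8, 9/56, 6⋅√2}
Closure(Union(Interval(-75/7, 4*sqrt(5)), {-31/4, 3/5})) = Interval(-75/7, 4*sqrt(5))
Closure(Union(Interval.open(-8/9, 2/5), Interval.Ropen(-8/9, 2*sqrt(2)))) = Interval(-8/9, 2*sqrt(2))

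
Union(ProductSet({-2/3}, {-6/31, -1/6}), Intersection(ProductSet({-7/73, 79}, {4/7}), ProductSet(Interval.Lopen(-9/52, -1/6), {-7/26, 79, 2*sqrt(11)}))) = ProductSet({-2/3}, {-6/31, -1/6})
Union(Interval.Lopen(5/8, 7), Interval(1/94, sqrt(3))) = Interval(1/94, 7)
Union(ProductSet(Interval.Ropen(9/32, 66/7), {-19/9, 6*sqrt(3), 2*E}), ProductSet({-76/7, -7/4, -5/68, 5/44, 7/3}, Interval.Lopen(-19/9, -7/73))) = Union(ProductSet({-76/7, -7/4, -5/68, 5/44, 7/3}, Interval.Lopen(-19/9, -7/73)), ProductSet(Interval.Ropen(9/32, 66/7), {-19/9, 6*sqrt(3), 2*E}))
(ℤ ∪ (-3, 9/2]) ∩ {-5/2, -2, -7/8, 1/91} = {-5/2, -2, -7/8, 1/91}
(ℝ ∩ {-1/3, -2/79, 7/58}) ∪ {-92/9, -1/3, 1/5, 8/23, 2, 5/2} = {-92/9, -1/3, -2/79, 7/58, 1/5, 8/23, 2, 5/2}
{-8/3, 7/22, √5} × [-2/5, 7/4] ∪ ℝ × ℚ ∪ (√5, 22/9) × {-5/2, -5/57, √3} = (ℝ × ℚ) ∪ ({-8/3, 7/22, √5} × [-2/5, 7/4]) ∪ ((√5, 22/9) × {-5/2, -5/57, √3})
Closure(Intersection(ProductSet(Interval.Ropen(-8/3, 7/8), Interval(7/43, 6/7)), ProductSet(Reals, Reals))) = ProductSet(Interval(-8/3, 7/8), Interval(7/43, 6/7))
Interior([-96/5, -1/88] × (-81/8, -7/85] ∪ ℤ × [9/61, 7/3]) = (-96/5, -1/88) × (-81/8, -7/85)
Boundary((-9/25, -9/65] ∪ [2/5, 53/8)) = {-9/25, -9/65, 2/5, 53/8}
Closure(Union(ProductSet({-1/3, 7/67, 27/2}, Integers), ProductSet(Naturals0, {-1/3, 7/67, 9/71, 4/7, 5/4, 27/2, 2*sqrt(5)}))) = Union(ProductSet({-1/3, 7/67, 27/2}, Integers), ProductSet(Naturals0, {-1/3, 7/67, 9/71, 4/7, 5/4, 27/2, 2*sqrt(5)}))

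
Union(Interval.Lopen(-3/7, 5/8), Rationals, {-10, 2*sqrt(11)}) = Union({2*sqrt(11)}, Interval(-3/7, 5/8), Rationals)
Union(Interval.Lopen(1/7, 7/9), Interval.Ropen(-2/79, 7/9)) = Interval(-2/79, 7/9)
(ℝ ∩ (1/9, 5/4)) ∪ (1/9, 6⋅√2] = (1/9, 6⋅√2]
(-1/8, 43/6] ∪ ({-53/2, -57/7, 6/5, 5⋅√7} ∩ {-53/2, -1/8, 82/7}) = {-53/2} ∪ (-1/8, 43/6]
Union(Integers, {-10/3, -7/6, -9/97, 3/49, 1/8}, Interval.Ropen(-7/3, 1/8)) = Union({-10/3}, Integers, Interval(-7/3, 1/8))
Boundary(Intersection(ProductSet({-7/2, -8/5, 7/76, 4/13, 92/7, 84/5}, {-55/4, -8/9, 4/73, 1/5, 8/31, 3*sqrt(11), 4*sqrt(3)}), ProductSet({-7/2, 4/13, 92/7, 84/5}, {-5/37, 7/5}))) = EmptySet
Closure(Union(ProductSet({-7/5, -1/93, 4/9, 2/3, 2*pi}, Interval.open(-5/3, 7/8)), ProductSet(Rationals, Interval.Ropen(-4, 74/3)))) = ProductSet(Reals, Interval(-4, 74/3))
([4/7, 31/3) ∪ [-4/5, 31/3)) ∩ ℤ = {0, 1, …, 10}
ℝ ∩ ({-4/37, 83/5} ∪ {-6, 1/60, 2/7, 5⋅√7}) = {-6, -4/37, 1/60, 2/7, 83/5, 5⋅√7}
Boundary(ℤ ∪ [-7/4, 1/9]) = {-7/4, 1/9} ∪ (ℤ \ (-7/4, 1/9))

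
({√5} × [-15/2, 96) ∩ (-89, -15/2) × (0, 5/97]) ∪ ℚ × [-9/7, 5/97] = ℚ × [-9/7, 5/97]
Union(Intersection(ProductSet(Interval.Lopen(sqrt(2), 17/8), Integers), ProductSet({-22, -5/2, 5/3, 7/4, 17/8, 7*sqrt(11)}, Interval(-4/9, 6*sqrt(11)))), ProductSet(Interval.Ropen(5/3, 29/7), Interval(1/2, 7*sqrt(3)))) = Union(ProductSet({5/3, 7/4, 17/8}, Range(0, 20, 1)), ProductSet(Interval.Ropen(5/3, 29/7), Interval(1/2, 7*sqrt(3))))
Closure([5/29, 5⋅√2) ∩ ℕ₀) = {1, 2, …, 7}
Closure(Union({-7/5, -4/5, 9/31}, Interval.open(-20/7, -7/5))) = Union({-4/5, 9/31}, Interval(-20/7, -7/5))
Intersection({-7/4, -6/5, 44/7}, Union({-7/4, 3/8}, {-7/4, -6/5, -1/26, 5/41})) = {-7/4, -6/5}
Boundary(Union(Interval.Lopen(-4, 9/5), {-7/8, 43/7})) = {-4, 9/5, 43/7}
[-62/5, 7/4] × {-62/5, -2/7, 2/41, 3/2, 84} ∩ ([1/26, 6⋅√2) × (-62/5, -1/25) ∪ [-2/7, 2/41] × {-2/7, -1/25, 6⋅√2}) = [-2/7, 7/4] × {-2/7}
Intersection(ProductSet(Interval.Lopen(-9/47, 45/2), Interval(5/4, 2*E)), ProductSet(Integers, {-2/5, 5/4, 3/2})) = ProductSet(Range(0, 23, 1), {5/4, 3/2})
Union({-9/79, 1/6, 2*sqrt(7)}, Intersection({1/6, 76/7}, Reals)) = {-9/79, 1/6, 76/7, 2*sqrt(7)}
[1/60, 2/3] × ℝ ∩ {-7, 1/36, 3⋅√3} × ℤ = {1/36} × ℤ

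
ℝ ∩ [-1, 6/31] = [-1, 6/31]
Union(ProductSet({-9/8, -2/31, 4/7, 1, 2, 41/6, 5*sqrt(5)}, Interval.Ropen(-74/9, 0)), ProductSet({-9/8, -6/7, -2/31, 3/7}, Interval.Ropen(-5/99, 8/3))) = Union(ProductSet({-9/8, -6/7, -2/31, 3/7}, Interval.Ropen(-5/99, 8/3)), ProductSet({-9/8, -2/31, 4/7, 1, 2, 41/6, 5*sqrt(5)}, Interval.Ropen(-74/9, 0)))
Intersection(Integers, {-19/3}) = EmptySet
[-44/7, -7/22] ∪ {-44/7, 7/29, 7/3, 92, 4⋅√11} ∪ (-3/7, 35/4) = [-44/7, 35/4) ∪ {92, 4⋅√11}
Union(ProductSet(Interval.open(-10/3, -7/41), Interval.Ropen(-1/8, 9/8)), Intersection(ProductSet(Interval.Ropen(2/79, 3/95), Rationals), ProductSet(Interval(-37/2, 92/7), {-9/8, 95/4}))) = Union(ProductSet(Interval.open(-10/3, -7/41), Interval.Ropen(-1/8, 9/8)), ProductSet(Interval.Ropen(2/79, 3/95), {-9/8, 95/4}))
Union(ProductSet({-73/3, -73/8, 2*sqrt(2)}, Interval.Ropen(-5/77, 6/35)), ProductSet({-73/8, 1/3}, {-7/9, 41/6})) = Union(ProductSet({-73/8, 1/3}, {-7/9, 41/6}), ProductSet({-73/3, -73/8, 2*sqrt(2)}, Interval.Ropen(-5/77, 6/35)))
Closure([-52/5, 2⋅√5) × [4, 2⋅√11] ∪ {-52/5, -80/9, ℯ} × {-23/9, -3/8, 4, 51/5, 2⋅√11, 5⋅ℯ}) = ({-52/5, -80/9, ℯ} × {-23/9, -3/8, 4, 51/5, 2⋅√11, 5⋅ℯ}) ∪ ([-52/5, 2⋅√5] × [4, 2⋅√11])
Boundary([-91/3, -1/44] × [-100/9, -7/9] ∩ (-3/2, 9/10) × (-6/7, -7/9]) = ({-3/2, -1/44} × [-6/7, -7/9]) ∪ ([-3/2, -1/44] × {-6/7, -7/9})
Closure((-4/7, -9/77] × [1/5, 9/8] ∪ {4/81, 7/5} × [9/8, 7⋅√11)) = ([-4/7, -9/77] × [1/5, 9/8]) ∪ ({4/81, 7/5} × [9/8, 7⋅√11])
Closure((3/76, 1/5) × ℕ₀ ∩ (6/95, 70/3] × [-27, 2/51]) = [6/95, 1/5] × {0}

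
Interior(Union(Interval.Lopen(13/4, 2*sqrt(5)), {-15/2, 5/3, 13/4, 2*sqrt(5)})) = Interval.open(13/4, 2*sqrt(5))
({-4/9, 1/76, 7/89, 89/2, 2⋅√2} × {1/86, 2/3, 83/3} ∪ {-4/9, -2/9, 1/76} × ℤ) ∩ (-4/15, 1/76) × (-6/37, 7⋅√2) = {-2/9} × {0, 1, …, 9}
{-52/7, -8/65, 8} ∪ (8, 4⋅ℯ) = {-52/7, -8/65} ∪ [8, 4⋅ℯ)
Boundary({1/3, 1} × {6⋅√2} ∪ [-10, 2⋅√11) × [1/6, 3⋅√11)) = ({-10, 2⋅√11} × [1/6, 3⋅√11]) ∪ ([-10, 2⋅√11] × {1/6, 3⋅√11})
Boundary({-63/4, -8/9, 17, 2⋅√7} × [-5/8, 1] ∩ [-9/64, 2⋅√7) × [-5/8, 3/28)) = ∅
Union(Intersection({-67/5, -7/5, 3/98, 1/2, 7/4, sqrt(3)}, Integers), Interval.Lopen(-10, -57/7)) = Interval.Lopen(-10, -57/7)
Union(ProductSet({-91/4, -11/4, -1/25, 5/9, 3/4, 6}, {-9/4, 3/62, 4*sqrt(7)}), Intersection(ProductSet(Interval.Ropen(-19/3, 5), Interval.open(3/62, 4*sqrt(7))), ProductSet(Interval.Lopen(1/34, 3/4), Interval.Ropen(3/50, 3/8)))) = Union(ProductSet({-91/4, -11/4, -1/25, 5/9, 3/4, 6}, {-9/4, 3/62, 4*sqrt(7)}), ProductSet(Interval.Lopen(1/34, 3/4), Interval.Ropen(3/50, 3/8)))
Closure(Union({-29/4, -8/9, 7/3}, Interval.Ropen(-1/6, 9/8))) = Union({-29/4, -8/9, 7/3}, Interval(-1/6, 9/8))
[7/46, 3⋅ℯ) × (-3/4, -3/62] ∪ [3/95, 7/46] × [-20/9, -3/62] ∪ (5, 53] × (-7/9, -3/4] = ([3/95, 7/46] × [-20/9, -3/62]) ∪ ((5, 53] × (-7/9, -3/4]) ∪ ([7/46, 3⋅ℯ) × (-3/4, -3/62])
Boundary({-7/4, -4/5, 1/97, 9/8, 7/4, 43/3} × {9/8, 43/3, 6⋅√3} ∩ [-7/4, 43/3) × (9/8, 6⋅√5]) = {-7/4, -4/5, 1/97, 9/8, 7/4} × {6⋅√3}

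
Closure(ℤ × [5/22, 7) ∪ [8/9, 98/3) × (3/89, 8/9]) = (ℤ × [5/22, 7]) ∪ ({8/9, 98/3} × [3/89, 8/9]) ∪ ([8/9, 98/3] × {3/89, 8/9}) ∪ ([8/9, 98/3) × (3/89, 8/9])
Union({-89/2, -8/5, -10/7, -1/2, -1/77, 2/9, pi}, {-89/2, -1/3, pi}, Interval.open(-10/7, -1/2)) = Union({-89/2, -8/5, -1/3, -1/77, 2/9, pi}, Interval(-10/7, -1/2))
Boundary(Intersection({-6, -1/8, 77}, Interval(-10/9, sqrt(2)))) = {-1/8}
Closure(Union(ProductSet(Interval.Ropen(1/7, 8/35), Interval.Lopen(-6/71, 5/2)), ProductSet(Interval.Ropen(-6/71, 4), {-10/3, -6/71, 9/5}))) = Union(ProductSet({1/7, 8/35}, Interval(-6/71, 5/2)), ProductSet(Interval(-6/71, 4), {-10/3, -6/71, 9/5}), ProductSet(Interval(1/7, 8/35), {-6/71, 5/2}), ProductSet(Interval.Ropen(1/7, 8/35), Interval.Lopen(-6/71, 5/2)))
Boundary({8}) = {8}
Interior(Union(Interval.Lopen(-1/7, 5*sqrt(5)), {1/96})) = Interval.open(-1/7, 5*sqrt(5))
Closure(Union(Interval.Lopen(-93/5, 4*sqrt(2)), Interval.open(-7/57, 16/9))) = Interval(-93/5, 4*sqrt(2))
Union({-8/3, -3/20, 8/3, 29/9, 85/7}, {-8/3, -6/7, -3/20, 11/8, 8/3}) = {-8/3, -6/7, -3/20, 11/8, 8/3, 29/9, 85/7}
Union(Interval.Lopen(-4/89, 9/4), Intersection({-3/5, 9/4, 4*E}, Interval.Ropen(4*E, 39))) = Union({4*E}, Interval.Lopen(-4/89, 9/4))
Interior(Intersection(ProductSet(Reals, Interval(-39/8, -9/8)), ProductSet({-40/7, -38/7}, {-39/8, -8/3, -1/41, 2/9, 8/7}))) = EmptySet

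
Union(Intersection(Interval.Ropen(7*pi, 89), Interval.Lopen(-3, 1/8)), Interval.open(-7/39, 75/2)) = Interval.open(-7/39, 75/2)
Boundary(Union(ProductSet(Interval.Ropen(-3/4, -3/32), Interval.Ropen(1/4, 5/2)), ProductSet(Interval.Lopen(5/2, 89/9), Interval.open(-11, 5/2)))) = Union(ProductSet({-3/4, -3/32}, Interval(1/4, 5/2)), ProductSet({5/2, 89/9}, Interval(-11, 5/2)), ProductSet(Interval(-3/4, -3/32), {1/4, 5/2}), ProductSet(Interval(5/2, 89/9), {-11, 5/2}))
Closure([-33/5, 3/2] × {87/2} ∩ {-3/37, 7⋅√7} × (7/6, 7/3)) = ∅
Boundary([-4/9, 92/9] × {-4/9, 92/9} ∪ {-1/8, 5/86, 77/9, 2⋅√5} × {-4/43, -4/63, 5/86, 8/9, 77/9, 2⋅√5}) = ([-4/9, 92/9] × {-4/9, 92/9}) ∪ ({-1/8, 5/86, 77/9, 2⋅√5} × {-4/43, -4/63, 5/86, 8/9, 77/9, 2⋅√5})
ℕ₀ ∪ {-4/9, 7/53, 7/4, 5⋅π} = {-4/9, 7/53, 7/4, 5⋅π} ∪ ℕ₀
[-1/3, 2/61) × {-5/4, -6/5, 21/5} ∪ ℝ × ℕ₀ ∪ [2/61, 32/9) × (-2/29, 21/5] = (ℝ × ℕ₀) ∪ ([-1/3, 2/61) × {-5/4, -6/5, 21/5}) ∪ ([2/61, 32/9) × (-2/29, 21/5])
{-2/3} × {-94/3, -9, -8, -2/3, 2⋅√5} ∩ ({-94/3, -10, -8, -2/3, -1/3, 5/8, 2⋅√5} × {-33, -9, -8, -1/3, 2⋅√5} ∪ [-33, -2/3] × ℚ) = {-2/3} × {-94/3, -9, -8, -2/3, 2⋅√5}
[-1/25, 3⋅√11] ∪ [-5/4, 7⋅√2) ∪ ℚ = ℚ ∪ [-5/4, 3⋅√11]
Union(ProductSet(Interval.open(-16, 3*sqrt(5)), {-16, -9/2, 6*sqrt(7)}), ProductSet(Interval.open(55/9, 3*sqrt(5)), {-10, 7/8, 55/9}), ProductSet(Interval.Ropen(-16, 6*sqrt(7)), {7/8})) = Union(ProductSet(Interval.open(-16, 3*sqrt(5)), {-16, -9/2, 6*sqrt(7)}), ProductSet(Interval.Ropen(-16, 6*sqrt(7)), {7/8}), ProductSet(Interval.open(55/9, 3*sqrt(5)), {-10, 7/8, 55/9}))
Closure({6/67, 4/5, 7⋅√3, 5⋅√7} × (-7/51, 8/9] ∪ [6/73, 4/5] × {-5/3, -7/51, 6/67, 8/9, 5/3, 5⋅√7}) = ([6/73, 4/5] × {-5/3, -7/51, 6/67, 8/9, 5/3, 5⋅√7}) ∪ ({6/67, 4/5, 7⋅√3, 5⋅√7} × [-7/51, 8/9])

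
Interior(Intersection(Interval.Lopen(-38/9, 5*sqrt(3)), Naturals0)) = EmptySet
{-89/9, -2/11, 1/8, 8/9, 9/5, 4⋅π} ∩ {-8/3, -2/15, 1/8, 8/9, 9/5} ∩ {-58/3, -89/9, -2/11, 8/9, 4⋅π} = {8/9}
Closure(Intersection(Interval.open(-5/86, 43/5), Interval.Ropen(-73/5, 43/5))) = Interval(-5/86, 43/5)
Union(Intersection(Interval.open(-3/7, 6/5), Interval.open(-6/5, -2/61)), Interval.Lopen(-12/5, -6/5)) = Union(Interval.Lopen(-12/5, -6/5), Interval.open(-3/7, -2/61))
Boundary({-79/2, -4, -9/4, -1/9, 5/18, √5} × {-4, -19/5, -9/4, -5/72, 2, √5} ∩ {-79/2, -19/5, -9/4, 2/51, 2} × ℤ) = {-79/2, -9/4} × {-4, 2}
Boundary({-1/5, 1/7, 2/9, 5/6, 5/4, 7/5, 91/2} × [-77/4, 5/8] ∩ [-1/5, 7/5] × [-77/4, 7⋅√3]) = {-1/5, 1/7, 2/9, 5/6, 5/4, 7/5} × [-77/4, 5/8]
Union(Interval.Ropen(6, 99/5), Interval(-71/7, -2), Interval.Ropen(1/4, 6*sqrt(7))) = Union(Interval(-71/7, -2), Interval.Ropen(1/4, 99/5))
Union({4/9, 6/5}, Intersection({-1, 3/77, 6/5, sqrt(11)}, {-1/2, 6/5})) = {4/9, 6/5}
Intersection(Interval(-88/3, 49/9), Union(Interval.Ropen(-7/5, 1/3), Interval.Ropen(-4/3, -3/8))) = Interval.Ropen(-7/5, 1/3)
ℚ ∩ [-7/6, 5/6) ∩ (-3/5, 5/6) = ℚ ∩ (-3/5, 5/6)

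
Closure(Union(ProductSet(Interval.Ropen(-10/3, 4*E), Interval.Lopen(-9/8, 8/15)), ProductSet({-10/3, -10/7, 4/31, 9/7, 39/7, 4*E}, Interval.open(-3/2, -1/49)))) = Union(ProductSet({-10/3, 4*E}, Interval(-3/2, 8/15)), ProductSet({-10/3, -10/7, 4/31, 9/7, 39/7, 4*E}, Interval.Ropen(-3/2, -1/49)), ProductSet(Interval(-10/3, 4*E), {-9/8, 8/15}), ProductSet(Interval.Ropen(-10/3, 4*E), Interval.Lopen(-9/8, 8/15)))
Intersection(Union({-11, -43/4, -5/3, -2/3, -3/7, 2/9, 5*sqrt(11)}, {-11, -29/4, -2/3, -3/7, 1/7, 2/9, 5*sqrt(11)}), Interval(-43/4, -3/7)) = {-43/4, -29/4, -5/3, -2/3, -3/7}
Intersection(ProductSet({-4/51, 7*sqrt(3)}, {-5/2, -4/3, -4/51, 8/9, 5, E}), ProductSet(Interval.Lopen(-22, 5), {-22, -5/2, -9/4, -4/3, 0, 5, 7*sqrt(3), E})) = ProductSet({-4/51}, {-5/2, -4/3, 5, E})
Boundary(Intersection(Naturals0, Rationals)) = Naturals0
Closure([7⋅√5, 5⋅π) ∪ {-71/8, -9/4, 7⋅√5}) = {-71/8, -9/4} ∪ [7⋅√5, 5⋅π]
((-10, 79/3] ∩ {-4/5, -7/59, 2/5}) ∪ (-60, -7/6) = (-60, -7/6) ∪ {-4/5, -7/59, 2/5}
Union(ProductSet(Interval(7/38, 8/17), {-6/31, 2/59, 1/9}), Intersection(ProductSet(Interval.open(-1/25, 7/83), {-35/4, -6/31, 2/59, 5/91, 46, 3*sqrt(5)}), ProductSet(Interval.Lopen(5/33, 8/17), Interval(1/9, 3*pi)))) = ProductSet(Interval(7/38, 8/17), {-6/31, 2/59, 1/9})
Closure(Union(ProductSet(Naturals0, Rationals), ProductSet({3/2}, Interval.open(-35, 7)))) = Union(ProductSet({3/2}, Interval(-35, 7)), ProductSet(Naturals0, Reals))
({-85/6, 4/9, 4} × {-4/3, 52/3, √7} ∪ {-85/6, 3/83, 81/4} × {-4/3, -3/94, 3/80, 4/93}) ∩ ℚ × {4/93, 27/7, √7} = ({-85/6, 3/83, 81/4} × {4/93}) ∪ ({-85/6, 4/9, 4} × {√7})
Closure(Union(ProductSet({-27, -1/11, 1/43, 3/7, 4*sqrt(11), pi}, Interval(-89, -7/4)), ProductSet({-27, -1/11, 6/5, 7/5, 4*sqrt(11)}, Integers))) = Union(ProductSet({-27, -1/11, 6/5, 7/5, 4*sqrt(11)}, Integers), ProductSet({-27, -1/11, 1/43, 3/7, 4*sqrt(11), pi}, Interval(-89, -7/4)))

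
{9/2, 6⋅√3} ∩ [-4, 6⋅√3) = {9/2}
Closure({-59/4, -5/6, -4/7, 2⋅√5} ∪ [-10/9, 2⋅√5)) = {-59/4} ∪ [-10/9, 2⋅√5]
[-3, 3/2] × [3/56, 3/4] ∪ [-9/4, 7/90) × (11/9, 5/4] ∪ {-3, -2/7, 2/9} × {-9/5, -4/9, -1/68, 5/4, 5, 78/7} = ([-3, 3/2] × [3/56, 3/4]) ∪ ([-9/4, 7/90) × (11/9, 5/4]) ∪ ({-3, -2/7, 2/9} × {-9/5, -4/9, -1/68, 5/4, 5, 78/7})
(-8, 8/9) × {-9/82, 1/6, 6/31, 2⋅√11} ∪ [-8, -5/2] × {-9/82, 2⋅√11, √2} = ((-8, 8/9) × {-9/82, 1/6, 6/31, 2⋅√11}) ∪ ([-8, -5/2] × {-9/82, 2⋅√11, √2})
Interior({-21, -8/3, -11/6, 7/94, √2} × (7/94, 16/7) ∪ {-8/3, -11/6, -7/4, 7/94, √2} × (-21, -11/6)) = ∅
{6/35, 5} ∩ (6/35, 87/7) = {5}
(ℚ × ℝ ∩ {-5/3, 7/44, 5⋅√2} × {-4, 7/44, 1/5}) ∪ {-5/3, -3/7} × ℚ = ({-5/3, -3/7} × ℚ) ∪ ({-5/3, 7/44} × {-4, 7/44, 1/5})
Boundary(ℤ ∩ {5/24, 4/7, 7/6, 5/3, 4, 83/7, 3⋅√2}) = {4}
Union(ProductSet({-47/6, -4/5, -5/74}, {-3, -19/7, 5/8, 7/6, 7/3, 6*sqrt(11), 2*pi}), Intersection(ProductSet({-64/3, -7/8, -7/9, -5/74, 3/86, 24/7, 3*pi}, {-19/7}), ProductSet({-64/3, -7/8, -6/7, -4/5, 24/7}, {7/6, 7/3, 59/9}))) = ProductSet({-47/6, -4/5, -5/74}, {-3, -19/7, 5/8, 7/6, 7/3, 6*sqrt(11), 2*pi})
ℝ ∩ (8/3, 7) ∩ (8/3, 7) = (8/3, 7)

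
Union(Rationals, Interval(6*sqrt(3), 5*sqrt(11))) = Union(Interval(6*sqrt(3), 5*sqrt(11)), Rationals)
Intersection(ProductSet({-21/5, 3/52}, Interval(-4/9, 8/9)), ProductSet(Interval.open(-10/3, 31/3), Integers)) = ProductSet({3/52}, Range(0, 1, 1))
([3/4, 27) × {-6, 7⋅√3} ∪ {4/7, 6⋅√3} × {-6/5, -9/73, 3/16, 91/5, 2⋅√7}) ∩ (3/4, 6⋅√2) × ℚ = (3/4, 6⋅√2) × {-6}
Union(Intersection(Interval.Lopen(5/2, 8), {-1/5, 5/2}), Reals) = Reals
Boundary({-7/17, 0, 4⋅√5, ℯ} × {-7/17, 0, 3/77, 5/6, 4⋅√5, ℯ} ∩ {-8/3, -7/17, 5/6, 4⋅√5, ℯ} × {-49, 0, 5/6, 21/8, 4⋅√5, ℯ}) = {-7/17, 4⋅√5, ℯ} × {0, 5/6, 4⋅√5, ℯ}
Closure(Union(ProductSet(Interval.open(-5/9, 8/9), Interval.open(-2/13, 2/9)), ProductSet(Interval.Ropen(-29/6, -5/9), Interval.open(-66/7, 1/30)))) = Union(ProductSet({-29/6, -5/9}, Interval(-66/7, 1/30)), ProductSet({-5/9, 8/9}, Interval(-2/13, 2/9)), ProductSet(Interval(-29/6, -5/9), {-66/7, 1/30}), ProductSet(Interval.Ropen(-29/6, -5/9), Interval.open(-66/7, 1/30)), ProductSet(Interval(-5/9, 8/9), {-2/13, 2/9}), ProductSet(Interval.open(-5/9, 8/9), Interval.open(-2/13, 2/9)))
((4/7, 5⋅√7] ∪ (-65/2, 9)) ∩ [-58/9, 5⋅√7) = [-58/9, 5⋅√7)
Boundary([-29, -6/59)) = {-29, -6/59}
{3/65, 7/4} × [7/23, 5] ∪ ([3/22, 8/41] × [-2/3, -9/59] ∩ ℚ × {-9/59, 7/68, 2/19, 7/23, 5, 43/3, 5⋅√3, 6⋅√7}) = ({3/65, 7/4} × [7/23, 5]) ∪ ((ℚ ∩ [3/22, 8/41]) × {-9/59})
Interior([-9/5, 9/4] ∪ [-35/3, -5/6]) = (-35/3, 9/4)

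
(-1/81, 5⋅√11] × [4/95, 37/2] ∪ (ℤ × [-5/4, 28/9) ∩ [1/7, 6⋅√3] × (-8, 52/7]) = ({1, 2, …, 10} × [-5/4, 28/9)) ∪ ((-1/81, 5⋅√11] × [4/95, 37/2])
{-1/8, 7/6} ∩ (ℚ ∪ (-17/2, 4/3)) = {-1/8, 7/6}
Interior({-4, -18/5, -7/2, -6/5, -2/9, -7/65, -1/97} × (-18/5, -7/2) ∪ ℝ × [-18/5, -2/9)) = ℝ × (-18/5, -2/9)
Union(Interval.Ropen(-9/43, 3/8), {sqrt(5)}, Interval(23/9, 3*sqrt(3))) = Union({sqrt(5)}, Interval.Ropen(-9/43, 3/8), Interval(23/9, 3*sqrt(3)))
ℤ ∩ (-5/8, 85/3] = {0, 1, …, 28}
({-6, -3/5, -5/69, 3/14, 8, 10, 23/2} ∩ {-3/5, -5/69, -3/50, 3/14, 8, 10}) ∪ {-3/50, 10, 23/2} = {-3/5, -5/69, -3/50, 3/14, 8, 10, 23/2}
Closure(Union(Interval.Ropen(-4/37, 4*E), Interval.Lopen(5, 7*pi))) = Interval(-4/37, 7*pi)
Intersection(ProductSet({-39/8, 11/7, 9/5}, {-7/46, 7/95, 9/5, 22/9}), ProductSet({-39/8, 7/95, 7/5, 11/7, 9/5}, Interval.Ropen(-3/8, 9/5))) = ProductSet({-39/8, 11/7, 9/5}, {-7/46, 7/95})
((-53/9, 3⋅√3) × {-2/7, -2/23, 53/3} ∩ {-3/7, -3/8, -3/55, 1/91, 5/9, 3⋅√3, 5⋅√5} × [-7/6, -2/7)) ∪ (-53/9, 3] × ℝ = (-53/9, 3] × ℝ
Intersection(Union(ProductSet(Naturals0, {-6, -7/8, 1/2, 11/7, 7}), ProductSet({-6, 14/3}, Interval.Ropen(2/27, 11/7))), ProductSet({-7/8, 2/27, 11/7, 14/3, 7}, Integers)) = Union(ProductSet({14/3}, Range(1, 2, 1)), ProductSet({7}, {-6, 7}))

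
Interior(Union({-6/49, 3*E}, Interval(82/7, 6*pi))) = Interval.open(82/7, 6*pi)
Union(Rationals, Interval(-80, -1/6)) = Union(Interval(-80, -1/6), Rationals)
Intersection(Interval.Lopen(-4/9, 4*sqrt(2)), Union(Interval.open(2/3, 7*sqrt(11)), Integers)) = Union(Interval.Lopen(2/3, 4*sqrt(2)), Range(0, 6, 1))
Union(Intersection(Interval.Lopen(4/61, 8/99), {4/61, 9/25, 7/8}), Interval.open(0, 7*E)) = Interval.open(0, 7*E)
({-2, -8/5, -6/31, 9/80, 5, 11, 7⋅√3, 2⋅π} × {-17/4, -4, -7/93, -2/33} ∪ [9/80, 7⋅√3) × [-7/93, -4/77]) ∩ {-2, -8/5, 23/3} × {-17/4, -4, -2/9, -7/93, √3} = ({23/3} × {-7/93}) ∪ ({-2, -8/5} × {-17/4, -4, -7/93})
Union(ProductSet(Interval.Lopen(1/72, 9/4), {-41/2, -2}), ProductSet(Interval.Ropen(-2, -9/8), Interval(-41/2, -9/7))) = Union(ProductSet(Interval.Ropen(-2, -9/8), Interval(-41/2, -9/7)), ProductSet(Interval.Lopen(1/72, 9/4), {-41/2, -2}))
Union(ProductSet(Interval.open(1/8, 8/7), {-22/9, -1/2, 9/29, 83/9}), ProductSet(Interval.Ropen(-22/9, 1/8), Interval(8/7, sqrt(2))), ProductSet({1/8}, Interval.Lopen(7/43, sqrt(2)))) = Union(ProductSet({1/8}, Interval.Lopen(7/43, sqrt(2))), ProductSet(Interval.Ropen(-22/9, 1/8), Interval(8/7, sqrt(2))), ProductSet(Interval.open(1/8, 8/7), {-22/9, -1/2, 9/29, 83/9}))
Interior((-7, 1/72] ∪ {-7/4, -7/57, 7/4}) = (-7, 1/72)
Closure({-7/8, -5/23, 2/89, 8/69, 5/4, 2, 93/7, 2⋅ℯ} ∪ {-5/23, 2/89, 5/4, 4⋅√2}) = {-7/8, -5/23, 2/89, 8/69, 5/4, 2, 93/7, 4⋅√2, 2⋅ℯ}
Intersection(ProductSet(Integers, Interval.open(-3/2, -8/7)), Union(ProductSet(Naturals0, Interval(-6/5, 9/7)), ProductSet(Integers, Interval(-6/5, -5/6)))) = ProductSet(Integers, Interval.Ropen(-6/5, -8/7))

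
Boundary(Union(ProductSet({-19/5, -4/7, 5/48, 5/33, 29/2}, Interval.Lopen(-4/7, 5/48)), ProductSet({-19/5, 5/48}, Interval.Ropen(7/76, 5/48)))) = ProductSet({-19/5, -4/7, 5/48, 5/33, 29/2}, Interval(-4/7, 5/48))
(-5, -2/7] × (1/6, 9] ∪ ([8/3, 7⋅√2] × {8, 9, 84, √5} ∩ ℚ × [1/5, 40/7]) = ((-5, -2/7] × (1/6, 9]) ∪ ((ℚ ∩ [8/3, 7⋅√2]) × {√5})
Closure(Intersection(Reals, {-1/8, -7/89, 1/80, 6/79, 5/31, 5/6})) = {-1/8, -7/89, 1/80, 6/79, 5/31, 5/6}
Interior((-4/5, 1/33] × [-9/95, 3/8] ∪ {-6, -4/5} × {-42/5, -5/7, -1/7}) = (-4/5, 1/33) × (-9/95, 3/8)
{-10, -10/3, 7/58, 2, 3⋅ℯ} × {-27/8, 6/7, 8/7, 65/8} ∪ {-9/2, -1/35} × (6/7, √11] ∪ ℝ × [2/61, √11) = (ℝ × [2/61, √11)) ∪ ({-9/2, -1/35} × (6/7, √11]) ∪ ({-10, -10/3, 7/58, 2, 3⋅ℯ} × {-27/8, 6/7, 8/7, 65/8})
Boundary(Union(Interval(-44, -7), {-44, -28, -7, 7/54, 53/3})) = {-44, -7, 7/54, 53/3}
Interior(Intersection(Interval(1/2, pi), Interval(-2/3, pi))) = Interval.open(1/2, pi)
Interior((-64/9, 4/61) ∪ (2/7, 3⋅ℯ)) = (-64/9, 4/61) ∪ (2/7, 3⋅ℯ)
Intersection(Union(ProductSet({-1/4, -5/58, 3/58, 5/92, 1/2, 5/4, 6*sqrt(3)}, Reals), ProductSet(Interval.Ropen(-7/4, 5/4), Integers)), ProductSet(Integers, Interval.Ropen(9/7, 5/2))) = ProductSet(Range(-1, 2, 1), Range(2, 3, 1))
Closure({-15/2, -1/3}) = {-15/2, -1/3}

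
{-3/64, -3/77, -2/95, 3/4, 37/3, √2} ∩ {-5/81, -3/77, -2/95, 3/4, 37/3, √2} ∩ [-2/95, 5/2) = {-2/95, 3/4, √2}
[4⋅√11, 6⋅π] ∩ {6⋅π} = {6⋅π}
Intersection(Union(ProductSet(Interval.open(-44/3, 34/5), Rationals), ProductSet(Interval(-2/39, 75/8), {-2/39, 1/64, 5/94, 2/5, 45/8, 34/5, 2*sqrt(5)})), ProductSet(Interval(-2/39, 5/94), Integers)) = ProductSet(Interval(-2/39, 5/94), Integers)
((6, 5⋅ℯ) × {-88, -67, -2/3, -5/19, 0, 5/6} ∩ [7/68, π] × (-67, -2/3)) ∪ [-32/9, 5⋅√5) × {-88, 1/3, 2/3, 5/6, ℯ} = [-32/9, 5⋅√5) × {-88, 1/3, 2/3, 5/6, ℯ}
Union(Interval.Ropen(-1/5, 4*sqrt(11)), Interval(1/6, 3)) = Interval.Ropen(-1/5, 4*sqrt(11))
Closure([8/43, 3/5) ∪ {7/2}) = [8/43, 3/5] ∪ {7/2}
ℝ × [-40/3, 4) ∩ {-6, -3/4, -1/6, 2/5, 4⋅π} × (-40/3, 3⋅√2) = {-6, -3/4, -1/6, 2/5, 4⋅π} × (-40/3, 4)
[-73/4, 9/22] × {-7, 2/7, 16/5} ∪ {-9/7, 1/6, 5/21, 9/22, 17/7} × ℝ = ({-9/7, 1/6, 5/21, 9/22, 17/7} × ℝ) ∪ ([-73/4, 9/22] × {-7, 2/7, 16/5})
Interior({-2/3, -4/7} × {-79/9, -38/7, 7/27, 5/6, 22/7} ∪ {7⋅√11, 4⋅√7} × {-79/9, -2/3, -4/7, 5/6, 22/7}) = ∅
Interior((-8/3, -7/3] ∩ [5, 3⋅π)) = ∅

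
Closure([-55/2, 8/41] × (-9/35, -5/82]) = [-55/2, 8/41] × [-9/35, -5/82]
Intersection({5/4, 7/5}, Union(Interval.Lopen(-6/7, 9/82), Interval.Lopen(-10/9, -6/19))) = EmptySet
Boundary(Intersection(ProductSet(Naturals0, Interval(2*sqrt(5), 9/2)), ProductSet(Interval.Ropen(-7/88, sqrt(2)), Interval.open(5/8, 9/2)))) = ProductSet(Range(0, 2, 1), Interval(2*sqrt(5), 9/2))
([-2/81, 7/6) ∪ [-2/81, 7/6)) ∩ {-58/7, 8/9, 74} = {8/9}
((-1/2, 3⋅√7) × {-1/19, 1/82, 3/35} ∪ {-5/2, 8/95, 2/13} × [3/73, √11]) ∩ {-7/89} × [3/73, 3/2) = {-7/89} × {3/35}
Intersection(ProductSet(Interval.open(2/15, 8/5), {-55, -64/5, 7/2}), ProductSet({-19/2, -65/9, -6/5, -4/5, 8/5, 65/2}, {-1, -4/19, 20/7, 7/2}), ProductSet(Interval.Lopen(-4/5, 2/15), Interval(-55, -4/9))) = EmptySet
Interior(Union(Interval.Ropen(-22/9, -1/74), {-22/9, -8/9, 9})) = Interval.open(-22/9, -1/74)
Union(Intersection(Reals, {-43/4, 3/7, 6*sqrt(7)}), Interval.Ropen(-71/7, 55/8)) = Union({-43/4, 6*sqrt(7)}, Interval.Ropen(-71/7, 55/8))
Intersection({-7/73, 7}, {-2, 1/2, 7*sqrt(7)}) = EmptySet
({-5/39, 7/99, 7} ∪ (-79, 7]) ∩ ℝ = (-79, 7]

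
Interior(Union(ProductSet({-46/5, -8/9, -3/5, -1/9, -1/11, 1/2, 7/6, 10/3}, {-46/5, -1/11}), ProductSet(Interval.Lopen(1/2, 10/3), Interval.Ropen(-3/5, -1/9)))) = ProductSet(Interval.open(1/2, 10/3), Interval.open(-3/5, -1/9))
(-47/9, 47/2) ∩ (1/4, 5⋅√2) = (1/4, 5⋅√2)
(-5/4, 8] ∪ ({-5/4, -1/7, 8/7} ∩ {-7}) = (-5/4, 8]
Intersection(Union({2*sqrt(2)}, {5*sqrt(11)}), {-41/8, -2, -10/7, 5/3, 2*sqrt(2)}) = {2*sqrt(2)}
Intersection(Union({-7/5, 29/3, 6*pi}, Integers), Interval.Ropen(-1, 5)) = Range(-1, 5, 1)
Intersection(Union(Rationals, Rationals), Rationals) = Rationals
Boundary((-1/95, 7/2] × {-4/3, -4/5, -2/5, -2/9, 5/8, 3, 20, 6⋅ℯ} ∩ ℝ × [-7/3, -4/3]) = [-1/95, 7/2] × {-4/3}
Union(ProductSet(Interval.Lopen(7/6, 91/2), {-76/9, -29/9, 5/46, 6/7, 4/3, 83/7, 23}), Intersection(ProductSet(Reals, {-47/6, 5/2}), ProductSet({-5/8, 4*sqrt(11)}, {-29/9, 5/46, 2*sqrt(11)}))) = ProductSet(Interval.Lopen(7/6, 91/2), {-76/9, -29/9, 5/46, 6/7, 4/3, 83/7, 23})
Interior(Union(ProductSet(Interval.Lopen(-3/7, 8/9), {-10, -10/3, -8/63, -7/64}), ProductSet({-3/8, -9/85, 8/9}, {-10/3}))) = EmptySet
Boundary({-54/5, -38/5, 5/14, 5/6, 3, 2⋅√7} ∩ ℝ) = {-54/5, -38/5, 5/14, 5/6, 3, 2⋅√7}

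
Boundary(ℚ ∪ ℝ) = ∅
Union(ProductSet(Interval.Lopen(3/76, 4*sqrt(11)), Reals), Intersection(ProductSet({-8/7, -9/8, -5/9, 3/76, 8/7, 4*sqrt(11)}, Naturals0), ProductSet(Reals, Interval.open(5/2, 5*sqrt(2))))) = Union(ProductSet({-8/7, -9/8, -5/9, 3/76, 8/7, 4*sqrt(11)}, Range(3, 8, 1)), ProductSet(Interval.Lopen(3/76, 4*sqrt(11)), Reals))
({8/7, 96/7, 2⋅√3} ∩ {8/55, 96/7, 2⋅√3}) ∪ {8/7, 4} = {8/7, 4, 96/7, 2⋅√3}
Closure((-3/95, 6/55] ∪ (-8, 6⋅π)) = [-8, 6⋅π]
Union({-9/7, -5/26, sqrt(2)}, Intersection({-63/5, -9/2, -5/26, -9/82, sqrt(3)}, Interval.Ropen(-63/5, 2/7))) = {-63/5, -9/2, -9/7, -5/26, -9/82, sqrt(2)}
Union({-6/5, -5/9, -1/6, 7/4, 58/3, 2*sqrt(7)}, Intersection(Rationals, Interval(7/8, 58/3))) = Union({-6/5, -5/9, -1/6, 2*sqrt(7)}, Intersection(Interval(7/8, 58/3), Rationals))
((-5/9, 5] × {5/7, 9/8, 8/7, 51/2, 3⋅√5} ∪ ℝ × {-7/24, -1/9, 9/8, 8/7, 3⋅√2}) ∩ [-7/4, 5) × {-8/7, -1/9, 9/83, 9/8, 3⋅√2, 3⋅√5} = ((-5/9, 5) × {9/8, 3⋅√5}) ∪ ([-7/4, 5) × {-1/9, 9/8, 3⋅√2})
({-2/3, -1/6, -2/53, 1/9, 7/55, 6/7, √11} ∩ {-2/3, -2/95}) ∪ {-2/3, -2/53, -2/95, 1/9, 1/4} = {-2/3, -2/53, -2/95, 1/9, 1/4}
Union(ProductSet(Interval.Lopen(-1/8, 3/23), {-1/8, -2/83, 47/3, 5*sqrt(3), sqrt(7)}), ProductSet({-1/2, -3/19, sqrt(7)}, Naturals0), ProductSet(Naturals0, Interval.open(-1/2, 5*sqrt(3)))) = Union(ProductSet({-1/2, -3/19, sqrt(7)}, Naturals0), ProductSet(Interval.Lopen(-1/8, 3/23), {-1/8, -2/83, 47/3, 5*sqrt(3), sqrt(7)}), ProductSet(Naturals0, Interval.open(-1/2, 5*sqrt(3))))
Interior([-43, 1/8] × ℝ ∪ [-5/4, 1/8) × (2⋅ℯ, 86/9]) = (-43, 1/8) × ℝ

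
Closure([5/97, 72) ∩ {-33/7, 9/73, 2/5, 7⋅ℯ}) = {9/73, 2/5, 7⋅ℯ}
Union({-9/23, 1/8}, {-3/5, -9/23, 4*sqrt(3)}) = {-3/5, -9/23, 1/8, 4*sqrt(3)}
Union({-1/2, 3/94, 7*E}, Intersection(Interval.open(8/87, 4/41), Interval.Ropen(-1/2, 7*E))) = Union({-1/2, 3/94, 7*E}, Interval.open(8/87, 4/41))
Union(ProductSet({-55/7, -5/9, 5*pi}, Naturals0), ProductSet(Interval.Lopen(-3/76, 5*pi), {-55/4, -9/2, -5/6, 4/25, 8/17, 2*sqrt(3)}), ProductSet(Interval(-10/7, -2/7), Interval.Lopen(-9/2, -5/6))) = Union(ProductSet({-55/7, -5/9, 5*pi}, Naturals0), ProductSet(Interval(-10/7, -2/7), Interval.Lopen(-9/2, -5/6)), ProductSet(Interval.Lopen(-3/76, 5*pi), {-55/4, -9/2, -5/6, 4/25, 8/17, 2*sqrt(3)}))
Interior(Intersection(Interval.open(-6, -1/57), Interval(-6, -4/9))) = Interval.open(-6, -4/9)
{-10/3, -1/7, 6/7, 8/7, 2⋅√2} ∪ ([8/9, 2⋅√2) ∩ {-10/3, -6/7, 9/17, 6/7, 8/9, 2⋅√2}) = {-10/3, -1/7, 6/7, 8/9, 8/7, 2⋅√2}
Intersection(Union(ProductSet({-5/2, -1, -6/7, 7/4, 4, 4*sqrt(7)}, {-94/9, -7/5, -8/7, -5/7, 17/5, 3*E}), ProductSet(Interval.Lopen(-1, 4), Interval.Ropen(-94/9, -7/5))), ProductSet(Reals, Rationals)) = Union(ProductSet({-5/2, -1, -6/7, 7/4, 4, 4*sqrt(7)}, {-94/9, -7/5, -8/7, -5/7, 17/5}), ProductSet(Interval.Lopen(-1, 4), Intersection(Interval.Ropen(-94/9, -7/5), Rationals)))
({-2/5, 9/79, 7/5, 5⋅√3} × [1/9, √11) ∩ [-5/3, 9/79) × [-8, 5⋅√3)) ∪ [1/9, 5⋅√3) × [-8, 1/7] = ({-2/5} × [1/9, √11)) ∪ ([1/9, 5⋅√3) × [-8, 1/7])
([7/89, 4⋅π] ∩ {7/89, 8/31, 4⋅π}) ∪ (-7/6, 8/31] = (-7/6, 8/31] ∪ {4⋅π}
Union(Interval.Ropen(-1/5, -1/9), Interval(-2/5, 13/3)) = Interval(-2/5, 13/3)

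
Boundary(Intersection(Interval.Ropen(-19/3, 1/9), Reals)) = {-19/3, 1/9}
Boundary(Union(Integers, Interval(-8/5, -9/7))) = Union(Complement(Integers, Interval.open(-8/5, -9/7)), {-8/5, -9/7})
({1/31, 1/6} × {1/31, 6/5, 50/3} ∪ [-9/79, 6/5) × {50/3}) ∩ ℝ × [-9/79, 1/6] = {1/31, 1/6} × {1/31}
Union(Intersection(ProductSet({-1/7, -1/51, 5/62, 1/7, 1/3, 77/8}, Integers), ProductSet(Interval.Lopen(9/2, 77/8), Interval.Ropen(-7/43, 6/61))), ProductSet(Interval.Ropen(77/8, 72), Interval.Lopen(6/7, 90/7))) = Union(ProductSet({77/8}, Range(0, 1, 1)), ProductSet(Interval.Ropen(77/8, 72), Interval.Lopen(6/7, 90/7)))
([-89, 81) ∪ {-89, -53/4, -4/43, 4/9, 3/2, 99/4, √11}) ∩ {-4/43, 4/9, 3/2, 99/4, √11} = {-4/43, 4/9, 3/2, 99/4, √11}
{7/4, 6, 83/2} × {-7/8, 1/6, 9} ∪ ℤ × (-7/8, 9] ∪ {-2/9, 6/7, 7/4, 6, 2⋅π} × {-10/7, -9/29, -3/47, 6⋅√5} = (ℤ × (-7/8, 9]) ∪ ({7/4, 6, 83/2} × {-7/8, 1/6, 9}) ∪ ({-2/9, 6/7, 7/4, 6, 2⋅π} × {-10/7, -9/29, -3/47, 6⋅√5})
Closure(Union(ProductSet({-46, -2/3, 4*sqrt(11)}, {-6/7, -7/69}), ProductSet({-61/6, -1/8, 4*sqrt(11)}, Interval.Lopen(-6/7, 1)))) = Union(ProductSet({-46, -2/3, 4*sqrt(11)}, {-6/7, -7/69}), ProductSet({-61/6, -1/8, 4*sqrt(11)}, Interval(-6/7, 1)))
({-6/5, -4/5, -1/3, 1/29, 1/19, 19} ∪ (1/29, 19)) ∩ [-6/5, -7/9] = {-6/5, -4/5}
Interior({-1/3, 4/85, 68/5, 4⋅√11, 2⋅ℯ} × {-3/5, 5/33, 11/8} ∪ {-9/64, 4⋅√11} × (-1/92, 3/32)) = ∅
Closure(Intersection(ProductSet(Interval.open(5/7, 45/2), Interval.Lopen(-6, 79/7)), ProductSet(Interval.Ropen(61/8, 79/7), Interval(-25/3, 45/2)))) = Union(ProductSet({61/8, 79/7}, Interval(-6, 79/7)), ProductSet(Interval(61/8, 79/7), {-6, 79/7}), ProductSet(Interval.Ropen(61/8, 79/7), Interval.Lopen(-6, 79/7)))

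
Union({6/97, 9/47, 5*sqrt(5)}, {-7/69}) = {-7/69, 6/97, 9/47, 5*sqrt(5)}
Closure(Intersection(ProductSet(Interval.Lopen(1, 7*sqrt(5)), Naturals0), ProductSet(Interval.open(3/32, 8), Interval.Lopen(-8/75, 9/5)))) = ProductSet(Interval(1, 8), Range(0, 2, 1))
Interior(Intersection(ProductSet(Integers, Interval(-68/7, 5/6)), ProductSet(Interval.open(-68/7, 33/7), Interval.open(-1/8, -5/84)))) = EmptySet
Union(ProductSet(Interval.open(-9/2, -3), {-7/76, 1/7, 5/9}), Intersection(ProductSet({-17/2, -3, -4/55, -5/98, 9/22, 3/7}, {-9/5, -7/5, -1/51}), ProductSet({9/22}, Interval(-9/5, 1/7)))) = Union(ProductSet({9/22}, {-9/5, -7/5, -1/51}), ProductSet(Interval.open(-9/2, -3), {-7/76, 1/7, 5/9}))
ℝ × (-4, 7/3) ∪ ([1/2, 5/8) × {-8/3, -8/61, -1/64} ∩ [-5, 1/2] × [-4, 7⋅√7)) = ℝ × (-4, 7/3)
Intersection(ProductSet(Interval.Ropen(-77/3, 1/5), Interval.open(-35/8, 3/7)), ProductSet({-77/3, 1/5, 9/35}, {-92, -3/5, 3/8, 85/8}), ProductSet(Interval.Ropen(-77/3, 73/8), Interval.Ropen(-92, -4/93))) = ProductSet({-77/3}, {-3/5})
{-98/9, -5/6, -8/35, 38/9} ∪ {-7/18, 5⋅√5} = {-98/9, -5/6, -7/18, -8/35, 38/9, 5⋅√5}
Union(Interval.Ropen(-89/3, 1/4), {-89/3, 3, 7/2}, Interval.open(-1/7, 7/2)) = Interval(-89/3, 7/2)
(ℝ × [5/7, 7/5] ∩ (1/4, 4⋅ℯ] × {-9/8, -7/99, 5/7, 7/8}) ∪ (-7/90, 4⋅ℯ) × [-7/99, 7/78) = ((1/4, 4⋅ℯ] × {5/7, 7/8}) ∪ ((-7/90, 4⋅ℯ) × [-7/99, 7/78))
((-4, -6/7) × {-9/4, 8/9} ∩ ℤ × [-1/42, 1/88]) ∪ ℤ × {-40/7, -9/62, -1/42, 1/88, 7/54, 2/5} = ℤ × {-40/7, -9/62, -1/42, 1/88, 7/54, 2/5}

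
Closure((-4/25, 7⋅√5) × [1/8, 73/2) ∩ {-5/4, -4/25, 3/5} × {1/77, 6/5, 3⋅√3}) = {3/5} × {6/5, 3⋅√3}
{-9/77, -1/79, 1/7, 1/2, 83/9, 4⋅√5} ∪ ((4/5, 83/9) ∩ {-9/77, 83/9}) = {-9/77, -1/79, 1/7, 1/2, 83/9, 4⋅√5}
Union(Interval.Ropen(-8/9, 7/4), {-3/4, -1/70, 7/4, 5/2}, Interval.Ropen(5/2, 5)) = Union(Interval(-8/9, 7/4), Interval.Ropen(5/2, 5))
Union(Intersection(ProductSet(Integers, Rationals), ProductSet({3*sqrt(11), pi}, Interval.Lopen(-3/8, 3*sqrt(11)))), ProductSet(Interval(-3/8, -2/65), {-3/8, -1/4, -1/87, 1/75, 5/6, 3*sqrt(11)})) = ProductSet(Interval(-3/8, -2/65), {-3/8, -1/4, -1/87, 1/75, 5/6, 3*sqrt(11)})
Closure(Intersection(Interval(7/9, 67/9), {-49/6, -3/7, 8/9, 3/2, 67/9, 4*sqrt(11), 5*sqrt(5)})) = {8/9, 3/2, 67/9}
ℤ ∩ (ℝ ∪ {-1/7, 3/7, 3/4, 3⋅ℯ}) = ℤ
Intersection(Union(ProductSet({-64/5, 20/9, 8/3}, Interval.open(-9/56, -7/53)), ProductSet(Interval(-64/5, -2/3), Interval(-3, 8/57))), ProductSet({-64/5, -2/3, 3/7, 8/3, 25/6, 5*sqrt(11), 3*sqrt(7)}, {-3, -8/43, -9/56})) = ProductSet({-64/5, -2/3}, {-3, -8/43, -9/56})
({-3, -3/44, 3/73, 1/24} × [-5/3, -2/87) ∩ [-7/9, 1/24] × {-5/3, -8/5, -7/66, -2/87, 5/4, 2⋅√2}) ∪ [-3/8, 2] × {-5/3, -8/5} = ({-3/44, 3/73, 1/24} × {-5/3, -8/5, -7/66}) ∪ ([-3/8, 2] × {-5/3, -8/5})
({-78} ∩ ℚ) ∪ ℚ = ℚ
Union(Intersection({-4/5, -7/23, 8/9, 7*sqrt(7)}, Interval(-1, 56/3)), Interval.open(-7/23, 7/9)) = Union({-4/5, 8/9, 7*sqrt(7)}, Interval.Ropen(-7/23, 7/9))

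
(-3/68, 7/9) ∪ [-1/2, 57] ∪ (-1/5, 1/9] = [-1/2, 57]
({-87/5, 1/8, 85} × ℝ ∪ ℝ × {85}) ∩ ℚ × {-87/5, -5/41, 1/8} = {-87/5, 1/8, 85} × {-87/5, -5/41, 1/8}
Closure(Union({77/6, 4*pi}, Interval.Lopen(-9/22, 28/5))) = Union({77/6, 4*pi}, Interval(-9/22, 28/5))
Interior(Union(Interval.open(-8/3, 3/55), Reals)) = Interval(-oo, oo)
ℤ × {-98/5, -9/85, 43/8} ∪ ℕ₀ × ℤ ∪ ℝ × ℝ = ℝ × ℝ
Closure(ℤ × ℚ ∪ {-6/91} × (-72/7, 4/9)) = (ℤ × ℝ) ∪ ({-6/91} × [-72/7, 4/9])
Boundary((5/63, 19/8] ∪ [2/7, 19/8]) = {5/63, 19/8}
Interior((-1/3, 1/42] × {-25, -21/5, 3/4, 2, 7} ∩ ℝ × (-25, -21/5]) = ∅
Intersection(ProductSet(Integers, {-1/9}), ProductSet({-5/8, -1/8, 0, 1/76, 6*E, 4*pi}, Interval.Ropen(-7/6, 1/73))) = ProductSet({0}, {-1/9})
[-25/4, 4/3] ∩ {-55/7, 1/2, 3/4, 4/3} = {1/2, 3/4, 4/3}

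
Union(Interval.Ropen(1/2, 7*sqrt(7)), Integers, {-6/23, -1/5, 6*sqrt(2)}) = Union({-6/23, -1/5}, Integers, Interval.Ropen(1/2, 7*sqrt(7)))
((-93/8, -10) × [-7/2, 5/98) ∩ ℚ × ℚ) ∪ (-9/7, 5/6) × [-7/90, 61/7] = ((-9/7, 5/6) × [-7/90, 61/7]) ∪ ((ℚ ∩ (-93/8, -10)) × (ℚ ∩ [-7/2, 5/98)))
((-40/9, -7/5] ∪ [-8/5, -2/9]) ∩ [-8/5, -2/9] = [-8/5, -2/9]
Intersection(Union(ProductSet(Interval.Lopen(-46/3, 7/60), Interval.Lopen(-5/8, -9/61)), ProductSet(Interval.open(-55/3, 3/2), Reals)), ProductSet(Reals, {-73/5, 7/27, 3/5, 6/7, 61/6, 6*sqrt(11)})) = ProductSet(Interval.open(-55/3, 3/2), {-73/5, 7/27, 3/5, 6/7, 61/6, 6*sqrt(11)})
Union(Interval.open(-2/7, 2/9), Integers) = Union(Integers, Interval.open(-2/7, 2/9))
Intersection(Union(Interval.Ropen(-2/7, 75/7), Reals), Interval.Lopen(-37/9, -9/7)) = Interval.Lopen(-37/9, -9/7)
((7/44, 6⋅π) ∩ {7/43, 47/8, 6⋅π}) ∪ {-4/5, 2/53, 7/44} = {-4/5, 2/53, 7/44, 7/43, 47/8}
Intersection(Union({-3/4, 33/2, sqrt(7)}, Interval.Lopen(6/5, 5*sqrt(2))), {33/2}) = {33/2}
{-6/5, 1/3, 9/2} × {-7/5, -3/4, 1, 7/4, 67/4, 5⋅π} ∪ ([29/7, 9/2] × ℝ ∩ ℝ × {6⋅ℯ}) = ([29/7, 9/2] × {6⋅ℯ}) ∪ ({-6/5, 1/3, 9/2} × {-7/5, -3/4, 1, 7/4, 67/4, 5⋅π})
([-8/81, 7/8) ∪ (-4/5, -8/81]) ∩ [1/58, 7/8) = [1/58, 7/8)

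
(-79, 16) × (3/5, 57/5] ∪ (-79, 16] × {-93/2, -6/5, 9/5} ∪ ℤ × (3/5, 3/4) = (ℤ × (3/5, 3/4)) ∪ ((-79, 16] × {-93/2, -6/5, 9/5}) ∪ ((-79, 16) × (3/5, 57/5])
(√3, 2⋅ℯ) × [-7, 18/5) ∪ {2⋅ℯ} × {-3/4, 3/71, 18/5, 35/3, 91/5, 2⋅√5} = ((√3, 2⋅ℯ) × [-7, 18/5)) ∪ ({2⋅ℯ} × {-3/4, 3/71, 18/5, 35/3, 91/5, 2⋅√5})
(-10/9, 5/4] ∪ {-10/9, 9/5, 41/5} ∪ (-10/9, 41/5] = [-10/9, 41/5]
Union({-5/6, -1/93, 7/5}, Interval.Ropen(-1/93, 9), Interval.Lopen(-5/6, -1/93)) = Interval.Ropen(-5/6, 9)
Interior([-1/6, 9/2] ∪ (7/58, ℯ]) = (-1/6, 9/2)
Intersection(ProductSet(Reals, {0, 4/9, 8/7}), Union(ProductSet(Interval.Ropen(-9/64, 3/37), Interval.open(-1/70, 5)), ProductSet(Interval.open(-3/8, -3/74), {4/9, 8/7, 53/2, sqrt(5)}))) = Union(ProductSet(Interval.open(-3/8, -3/74), {4/9, 8/7}), ProductSet(Interval.Ropen(-9/64, 3/37), {0, 4/9, 8/7}))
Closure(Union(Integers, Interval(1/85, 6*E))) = Union(Integers, Interval(1/85, 6*E))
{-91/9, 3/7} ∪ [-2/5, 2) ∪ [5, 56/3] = {-91/9} ∪ [-2/5, 2) ∪ [5, 56/3]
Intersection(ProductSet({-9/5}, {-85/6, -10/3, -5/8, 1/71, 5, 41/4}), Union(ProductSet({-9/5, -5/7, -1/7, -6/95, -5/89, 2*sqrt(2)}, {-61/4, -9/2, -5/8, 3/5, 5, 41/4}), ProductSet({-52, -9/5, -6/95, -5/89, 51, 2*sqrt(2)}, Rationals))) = ProductSet({-9/5}, {-85/6, -10/3, -5/8, 1/71, 5, 41/4})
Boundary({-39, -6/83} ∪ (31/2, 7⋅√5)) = {-39, -6/83, 31/2, 7⋅√5}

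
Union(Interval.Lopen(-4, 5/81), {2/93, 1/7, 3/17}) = Union({1/7, 3/17}, Interval.Lopen(-4, 5/81))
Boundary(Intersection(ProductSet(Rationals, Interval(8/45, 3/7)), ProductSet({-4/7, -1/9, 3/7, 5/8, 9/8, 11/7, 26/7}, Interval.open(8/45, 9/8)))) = ProductSet({-4/7, -1/9, 3/7, 5/8, 9/8, 11/7, 26/7}, Interval(8/45, 3/7))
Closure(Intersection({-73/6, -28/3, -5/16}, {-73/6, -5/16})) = {-73/6, -5/16}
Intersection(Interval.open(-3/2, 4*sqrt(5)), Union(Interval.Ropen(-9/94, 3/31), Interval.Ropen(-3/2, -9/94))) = Interval.open(-3/2, 3/31)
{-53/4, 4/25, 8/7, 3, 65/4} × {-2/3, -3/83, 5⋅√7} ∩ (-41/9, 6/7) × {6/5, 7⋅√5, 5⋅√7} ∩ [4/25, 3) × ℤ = ∅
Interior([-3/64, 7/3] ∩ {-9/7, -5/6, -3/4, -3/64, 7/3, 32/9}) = ∅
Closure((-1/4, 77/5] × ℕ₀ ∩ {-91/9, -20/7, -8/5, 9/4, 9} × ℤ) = {9/4, 9} × ℕ₀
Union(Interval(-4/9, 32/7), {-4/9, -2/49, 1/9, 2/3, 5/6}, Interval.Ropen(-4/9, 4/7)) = Interval(-4/9, 32/7)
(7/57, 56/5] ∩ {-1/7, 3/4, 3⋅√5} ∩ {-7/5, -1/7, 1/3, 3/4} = {3/4}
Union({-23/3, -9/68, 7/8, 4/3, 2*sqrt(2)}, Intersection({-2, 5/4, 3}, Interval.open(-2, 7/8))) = {-23/3, -9/68, 7/8, 4/3, 2*sqrt(2)}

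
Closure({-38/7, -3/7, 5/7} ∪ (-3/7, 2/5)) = {-38/7, 5/7} ∪ [-3/7, 2/5]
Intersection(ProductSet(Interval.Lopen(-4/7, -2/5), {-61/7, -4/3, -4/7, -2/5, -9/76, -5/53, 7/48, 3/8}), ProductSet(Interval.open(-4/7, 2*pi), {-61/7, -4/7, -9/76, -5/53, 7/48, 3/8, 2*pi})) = ProductSet(Interval.Lopen(-4/7, -2/5), {-61/7, -4/7, -9/76, -5/53, 7/48, 3/8})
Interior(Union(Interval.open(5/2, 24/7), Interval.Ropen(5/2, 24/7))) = Interval.open(5/2, 24/7)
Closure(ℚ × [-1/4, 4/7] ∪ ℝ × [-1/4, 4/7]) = ℝ × [-1/4, 4/7]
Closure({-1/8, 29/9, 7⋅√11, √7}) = {-1/8, 29/9, 7⋅√11, √7}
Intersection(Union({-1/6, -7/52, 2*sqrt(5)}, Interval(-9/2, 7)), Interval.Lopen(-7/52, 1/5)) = Interval.Lopen(-7/52, 1/5)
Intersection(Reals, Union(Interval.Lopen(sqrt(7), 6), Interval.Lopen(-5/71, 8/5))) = Union(Interval.Lopen(-5/71, 8/5), Interval.Lopen(sqrt(7), 6))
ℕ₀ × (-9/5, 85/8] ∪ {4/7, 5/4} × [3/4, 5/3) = (ℕ₀ × (-9/5, 85/8]) ∪ ({4/7, 5/4} × [3/4, 5/3))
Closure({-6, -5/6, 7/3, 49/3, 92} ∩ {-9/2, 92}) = {92}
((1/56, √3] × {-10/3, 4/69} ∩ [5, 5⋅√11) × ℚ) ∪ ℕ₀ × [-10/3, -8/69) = ℕ₀ × [-10/3, -8/69)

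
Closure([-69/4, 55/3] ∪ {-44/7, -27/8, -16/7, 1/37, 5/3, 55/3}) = [-69/4, 55/3]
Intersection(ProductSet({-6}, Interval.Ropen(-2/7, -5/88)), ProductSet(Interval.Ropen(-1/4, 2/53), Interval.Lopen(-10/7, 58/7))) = EmptySet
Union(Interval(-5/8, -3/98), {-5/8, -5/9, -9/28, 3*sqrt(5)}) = Union({3*sqrt(5)}, Interval(-5/8, -3/98))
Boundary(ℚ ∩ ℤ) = ℤ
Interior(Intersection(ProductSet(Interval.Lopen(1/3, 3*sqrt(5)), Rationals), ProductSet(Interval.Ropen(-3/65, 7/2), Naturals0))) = EmptySet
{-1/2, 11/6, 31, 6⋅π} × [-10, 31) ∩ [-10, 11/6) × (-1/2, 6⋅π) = {-1/2} × (-1/2, 6⋅π)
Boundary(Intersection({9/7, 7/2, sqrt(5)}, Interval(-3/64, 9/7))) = {9/7}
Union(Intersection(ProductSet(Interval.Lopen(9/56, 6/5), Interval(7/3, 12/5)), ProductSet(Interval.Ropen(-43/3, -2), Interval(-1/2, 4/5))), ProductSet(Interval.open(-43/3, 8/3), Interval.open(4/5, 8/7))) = ProductSet(Interval.open(-43/3, 8/3), Interval.open(4/5, 8/7))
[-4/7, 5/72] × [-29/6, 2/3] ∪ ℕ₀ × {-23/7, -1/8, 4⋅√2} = (ℕ₀ × {-23/7, -1/8, 4⋅√2}) ∪ ([-4/7, 5/72] × [-29/6, 2/3])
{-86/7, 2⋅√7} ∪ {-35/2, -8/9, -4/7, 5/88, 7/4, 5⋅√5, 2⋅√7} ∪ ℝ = ℝ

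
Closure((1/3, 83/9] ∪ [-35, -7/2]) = [-35, -7/2] ∪ [1/3, 83/9]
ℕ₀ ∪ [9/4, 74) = ℕ₀ ∪ [9/4, 74]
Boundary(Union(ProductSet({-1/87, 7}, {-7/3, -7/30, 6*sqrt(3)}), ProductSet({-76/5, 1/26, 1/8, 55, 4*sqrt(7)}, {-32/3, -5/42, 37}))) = Union(ProductSet({-1/87, 7}, {-7/3, -7/30, 6*sqrt(3)}), ProductSet({-76/5, 1/26, 1/8, 55, 4*sqrt(7)}, {-32/3, -5/42, 37}))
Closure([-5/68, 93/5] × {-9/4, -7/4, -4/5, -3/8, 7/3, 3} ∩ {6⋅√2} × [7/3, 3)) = {6⋅√2} × {7/3}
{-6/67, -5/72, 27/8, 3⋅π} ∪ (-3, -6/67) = (-3, -6/67] ∪ {-5/72, 27/8, 3⋅π}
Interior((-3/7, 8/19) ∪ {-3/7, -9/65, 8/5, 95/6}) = (-3/7, 8/19)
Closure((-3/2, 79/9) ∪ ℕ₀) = [-3/2, 79/9] ∪ ℕ₀ ∪ (ℕ₀ \ (-3/2, 79/9))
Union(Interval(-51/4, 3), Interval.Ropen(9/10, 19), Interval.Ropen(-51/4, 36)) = Interval.Ropen(-51/4, 36)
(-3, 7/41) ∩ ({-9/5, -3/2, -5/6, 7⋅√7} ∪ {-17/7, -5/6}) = {-17/7, -9/5, -3/2, -5/6}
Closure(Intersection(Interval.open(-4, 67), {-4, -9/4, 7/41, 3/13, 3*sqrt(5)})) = {-9/4, 7/41, 3/13, 3*sqrt(5)}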